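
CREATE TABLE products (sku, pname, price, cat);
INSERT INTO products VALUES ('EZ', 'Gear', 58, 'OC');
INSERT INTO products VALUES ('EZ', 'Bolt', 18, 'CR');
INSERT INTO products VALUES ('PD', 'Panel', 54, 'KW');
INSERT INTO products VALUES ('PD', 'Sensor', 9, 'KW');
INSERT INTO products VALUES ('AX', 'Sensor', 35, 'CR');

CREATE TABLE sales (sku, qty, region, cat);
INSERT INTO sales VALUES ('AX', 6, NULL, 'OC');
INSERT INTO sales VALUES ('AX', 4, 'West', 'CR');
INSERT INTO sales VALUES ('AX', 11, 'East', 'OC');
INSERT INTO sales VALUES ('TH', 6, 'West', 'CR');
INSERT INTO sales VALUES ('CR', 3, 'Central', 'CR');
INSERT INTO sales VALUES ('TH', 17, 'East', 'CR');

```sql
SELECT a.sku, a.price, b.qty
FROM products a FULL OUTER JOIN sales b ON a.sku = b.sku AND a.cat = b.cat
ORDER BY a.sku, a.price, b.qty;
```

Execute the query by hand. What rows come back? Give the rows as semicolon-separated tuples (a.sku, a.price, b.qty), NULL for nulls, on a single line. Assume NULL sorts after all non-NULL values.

(AX, 35, 4); (EZ, 18, NULL); (EZ, 58, NULL); (PD, 9, NULL); (PD, 54, NULL); (NULL, NULL, 3); (NULL, NULL, 6); (NULL, NULL, 6); (NULL, NULL, 11); (NULL, NULL, 17)

FULL OUTER JOIN keeps every row from both sides; unmatched rows get NULL for the other side's columns.
Matching on a.sku = b.sku AND a.cat = b.cat.
Matched pairs: 1; unmatched a rows kept: 4; unmatched b rows kept: 5.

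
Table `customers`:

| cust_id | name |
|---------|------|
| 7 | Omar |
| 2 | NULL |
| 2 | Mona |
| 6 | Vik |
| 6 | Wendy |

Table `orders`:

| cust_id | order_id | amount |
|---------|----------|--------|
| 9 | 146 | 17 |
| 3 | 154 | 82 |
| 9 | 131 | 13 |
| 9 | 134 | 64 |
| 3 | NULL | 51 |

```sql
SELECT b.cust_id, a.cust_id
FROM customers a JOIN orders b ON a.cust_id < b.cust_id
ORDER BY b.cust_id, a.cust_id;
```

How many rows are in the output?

19

INNER JOIN keeps only pairs where the ON condition holds.
Matching on a.cust_id < b.cust_id.
Matched pairs: 19.
Total: 19 rows.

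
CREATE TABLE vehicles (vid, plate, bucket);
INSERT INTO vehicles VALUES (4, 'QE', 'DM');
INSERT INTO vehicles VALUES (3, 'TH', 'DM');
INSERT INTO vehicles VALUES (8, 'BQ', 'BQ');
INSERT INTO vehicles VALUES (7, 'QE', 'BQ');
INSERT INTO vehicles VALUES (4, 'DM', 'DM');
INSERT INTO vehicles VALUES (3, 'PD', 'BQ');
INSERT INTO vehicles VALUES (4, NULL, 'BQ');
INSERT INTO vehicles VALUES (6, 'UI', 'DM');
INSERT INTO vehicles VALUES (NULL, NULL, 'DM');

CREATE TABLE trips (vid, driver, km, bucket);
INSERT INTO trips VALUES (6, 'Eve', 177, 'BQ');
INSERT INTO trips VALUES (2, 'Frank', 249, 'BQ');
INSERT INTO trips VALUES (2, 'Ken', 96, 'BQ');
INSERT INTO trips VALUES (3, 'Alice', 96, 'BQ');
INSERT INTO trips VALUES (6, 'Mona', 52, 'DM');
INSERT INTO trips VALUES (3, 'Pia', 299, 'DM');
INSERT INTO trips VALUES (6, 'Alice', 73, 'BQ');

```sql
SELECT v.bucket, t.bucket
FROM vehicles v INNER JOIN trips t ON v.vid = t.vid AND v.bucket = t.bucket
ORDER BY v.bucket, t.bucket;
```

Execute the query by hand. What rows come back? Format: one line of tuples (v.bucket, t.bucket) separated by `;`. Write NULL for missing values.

INNER JOIN keeps only pairs where the ON condition holds.
Matching on v.vid = t.vid AND v.bucket = t.bucket. A NULL in a compared column never satisfies the condition.
- v (vid=4, bucket=DM) has no partner → excluded.
- v (vid=3, bucket=DM) pairs with 1 row(s) of t.
- v (vid=8, bucket=BQ) has no partner → excluded.
- v (vid=7, bucket=BQ) has no partner → excluded.
- v (vid=4, bucket=DM) has no partner → excluded.
- v (vid=3, bucket=BQ) pairs with 1 row(s) of t.
- v (vid=4, bucket=BQ) has no partner → excluded.
- v (vid=6, bucket=DM) pairs with 1 row(s) of t.
- v (vid=NULL, bucket=DM) has no partner → excluded.
After projecting and ordering:
v.bucket | t.bucket
BQ | BQ
DM | DM
DM | DM

(BQ, BQ); (DM, DM); (DM, DM)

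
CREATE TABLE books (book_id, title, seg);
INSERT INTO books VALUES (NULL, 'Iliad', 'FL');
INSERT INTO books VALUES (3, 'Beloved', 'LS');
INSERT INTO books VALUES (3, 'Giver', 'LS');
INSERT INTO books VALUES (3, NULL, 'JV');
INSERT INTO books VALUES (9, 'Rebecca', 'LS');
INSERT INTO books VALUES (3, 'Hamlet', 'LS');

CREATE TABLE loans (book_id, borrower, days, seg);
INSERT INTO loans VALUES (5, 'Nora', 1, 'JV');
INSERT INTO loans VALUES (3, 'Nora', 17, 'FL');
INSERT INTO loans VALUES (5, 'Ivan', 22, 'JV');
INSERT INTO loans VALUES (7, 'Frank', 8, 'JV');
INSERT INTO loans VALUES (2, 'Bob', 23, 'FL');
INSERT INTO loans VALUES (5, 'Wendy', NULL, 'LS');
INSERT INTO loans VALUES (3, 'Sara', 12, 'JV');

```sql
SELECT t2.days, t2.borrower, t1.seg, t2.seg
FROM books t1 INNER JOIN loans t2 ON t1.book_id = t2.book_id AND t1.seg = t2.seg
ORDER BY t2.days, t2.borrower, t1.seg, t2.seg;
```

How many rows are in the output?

1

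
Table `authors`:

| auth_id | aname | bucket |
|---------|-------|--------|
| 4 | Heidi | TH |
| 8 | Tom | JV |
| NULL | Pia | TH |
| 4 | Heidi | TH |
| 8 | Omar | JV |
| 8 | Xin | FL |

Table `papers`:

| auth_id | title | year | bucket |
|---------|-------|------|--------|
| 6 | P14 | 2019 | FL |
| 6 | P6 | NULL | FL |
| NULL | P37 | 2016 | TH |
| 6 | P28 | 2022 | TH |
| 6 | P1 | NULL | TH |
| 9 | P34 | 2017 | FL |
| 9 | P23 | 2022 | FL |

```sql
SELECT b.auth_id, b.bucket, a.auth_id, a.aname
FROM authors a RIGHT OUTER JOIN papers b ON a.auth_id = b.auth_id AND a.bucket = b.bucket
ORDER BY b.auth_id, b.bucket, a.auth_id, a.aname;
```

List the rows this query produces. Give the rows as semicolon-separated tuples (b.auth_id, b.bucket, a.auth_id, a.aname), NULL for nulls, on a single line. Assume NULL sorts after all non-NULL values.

(6, FL, NULL, NULL); (6, FL, NULL, NULL); (6, TH, NULL, NULL); (6, TH, NULL, NULL); (9, FL, NULL, NULL); (9, FL, NULL, NULL); (NULL, TH, NULL, NULL)

RIGHT JOIN keeps every row from `papers`; unmatched rows get NULL for `authors`'s columns.
Matching on a.auth_id = b.auth_id AND a.bucket = b.bucket. A NULL in a compared column never satisfies the condition.
- a[0] auth_id=4, bucket=TH → no match.
- a[1] auth_id=8, bucket=JV → no match.
- a[2] auth_id=NULL, bucket=TH → no match.
- a[3] auth_id=4, bucket=TH → no match.
- a[4] auth_id=8, bucket=JV → no match.
- a[5] auth_id=8, bucket=FL → no match.
- 7 b row(s) had no a match → kept, a columns NULL.
After projecting and ordering:
b.auth_id | b.bucket | a.auth_id | a.aname
6 | FL | NULL | NULL
6 | FL | NULL | NULL
6 | TH | NULL | NULL
6 | TH | NULL | NULL
9 | FL | NULL | NULL
9 | FL | NULL | NULL
NULL | TH | NULL | NULL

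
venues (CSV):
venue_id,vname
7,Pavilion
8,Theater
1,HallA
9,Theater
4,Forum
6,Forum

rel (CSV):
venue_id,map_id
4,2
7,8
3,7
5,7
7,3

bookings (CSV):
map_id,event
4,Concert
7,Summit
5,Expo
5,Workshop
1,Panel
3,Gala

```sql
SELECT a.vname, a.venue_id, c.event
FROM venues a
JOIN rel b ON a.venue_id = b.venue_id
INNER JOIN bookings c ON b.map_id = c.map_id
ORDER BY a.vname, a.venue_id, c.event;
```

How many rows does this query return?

Evaluate left to right. First `venues a INNER JOIN rel b` on venue_id: 3 row(s).
Then INNER JOIN `bookings c` on map_id: keep only rows whose b.map_id appears in c.
Result: 1 row(s).

1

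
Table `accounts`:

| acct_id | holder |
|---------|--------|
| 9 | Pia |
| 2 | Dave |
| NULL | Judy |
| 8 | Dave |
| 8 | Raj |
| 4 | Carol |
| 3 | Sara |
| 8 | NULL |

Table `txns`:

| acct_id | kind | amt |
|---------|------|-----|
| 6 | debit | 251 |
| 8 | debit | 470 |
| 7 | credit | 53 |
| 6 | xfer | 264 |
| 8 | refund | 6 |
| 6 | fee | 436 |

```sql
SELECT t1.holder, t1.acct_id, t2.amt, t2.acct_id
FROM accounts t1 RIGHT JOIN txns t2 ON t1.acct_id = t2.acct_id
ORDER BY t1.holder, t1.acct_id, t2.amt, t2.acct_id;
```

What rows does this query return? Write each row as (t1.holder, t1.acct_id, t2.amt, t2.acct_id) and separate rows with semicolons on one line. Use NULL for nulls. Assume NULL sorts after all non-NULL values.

RIGHT JOIN keeps every row from `txns`; unmatched rows get NULL for `accounts`'s columns.
Matching on t1.acct_id = t2.acct_id. A NULL in a compared column never satisfies the condition.
- t1 row (acct_id=9): no match.
- t1 row (acct_id=2): no match.
- t1 row (acct_id=NULL): no match.
- t1 row (acct_id=8): matches 2 t2 row(s) → 2 output row(s).
- t1 row (acct_id=8): matches 2 t2 row(s) → 2 output row(s).
- t1 row (acct_id=4): no match.
- t1 row (acct_id=3): no match.
- t1 row (acct_id=8): matches 2 t2 row(s) → 2 output row(s).
- plus 4 unmatched t2 row(s), each kept with NULL t1 columns.
After projecting and ordering:
t1.holder | t1.acct_id | t2.amt | t2.acct_id
Dave | 8 | 6 | 8
Dave | 8 | 470 | 8
Raj | 8 | 6 | 8
Raj | 8 | 470 | 8
NULL | 8 | 6 | 8
NULL | 8 | 470 | 8
NULL | NULL | 53 | 7
NULL | NULL | 251 | 6
NULL | NULL | 264 | 6
NULL | NULL | 436 | 6

(Dave, 8, 6, 8); (Dave, 8, 470, 8); (Raj, 8, 6, 8); (Raj, 8, 470, 8); (NULL, 8, 6, 8); (NULL, 8, 470, 8); (NULL, NULL, 53, 7); (NULL, NULL, 251, 6); (NULL, NULL, 264, 6); (NULL, NULL, 436, 6)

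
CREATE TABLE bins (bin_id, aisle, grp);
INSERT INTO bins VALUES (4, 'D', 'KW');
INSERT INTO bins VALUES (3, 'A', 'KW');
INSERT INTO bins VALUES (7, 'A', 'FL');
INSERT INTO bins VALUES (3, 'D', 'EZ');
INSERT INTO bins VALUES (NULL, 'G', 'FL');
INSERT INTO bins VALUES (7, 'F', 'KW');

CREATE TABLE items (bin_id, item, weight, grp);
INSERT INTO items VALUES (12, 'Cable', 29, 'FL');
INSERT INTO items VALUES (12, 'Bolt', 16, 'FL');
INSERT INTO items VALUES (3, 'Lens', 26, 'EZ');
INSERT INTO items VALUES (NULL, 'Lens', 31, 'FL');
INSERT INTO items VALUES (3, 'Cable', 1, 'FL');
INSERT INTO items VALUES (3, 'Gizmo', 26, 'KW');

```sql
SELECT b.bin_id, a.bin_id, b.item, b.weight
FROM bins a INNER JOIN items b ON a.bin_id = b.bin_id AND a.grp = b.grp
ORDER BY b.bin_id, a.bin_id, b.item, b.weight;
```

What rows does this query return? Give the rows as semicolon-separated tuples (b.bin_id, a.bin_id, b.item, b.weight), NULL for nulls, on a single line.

(3, 3, Gizmo, 26); (3, 3, Lens, 26)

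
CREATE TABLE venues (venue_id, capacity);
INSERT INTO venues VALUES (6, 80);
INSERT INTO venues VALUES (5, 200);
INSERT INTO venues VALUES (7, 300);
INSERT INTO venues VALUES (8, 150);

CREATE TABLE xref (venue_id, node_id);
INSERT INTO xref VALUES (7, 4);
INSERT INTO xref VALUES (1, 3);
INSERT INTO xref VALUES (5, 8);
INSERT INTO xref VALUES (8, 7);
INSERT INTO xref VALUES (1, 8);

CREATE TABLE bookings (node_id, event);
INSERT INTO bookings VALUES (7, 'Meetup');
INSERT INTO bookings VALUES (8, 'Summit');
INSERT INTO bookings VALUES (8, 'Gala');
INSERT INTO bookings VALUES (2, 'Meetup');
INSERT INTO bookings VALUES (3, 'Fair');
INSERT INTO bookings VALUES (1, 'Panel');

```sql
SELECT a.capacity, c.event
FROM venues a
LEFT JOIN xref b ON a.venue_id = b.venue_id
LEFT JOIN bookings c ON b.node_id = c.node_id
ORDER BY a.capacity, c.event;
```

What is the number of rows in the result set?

5

Joins associate left-to-right: venues LEFT JOIN xref on venue_id gives 4 intermediate row(s).
Then LEFT JOIN `bookings c` on node_id: each of those 4 rows is kept; rows whose b.node_id has no match in c get NULL for c's columns.
Result: 5 row(s).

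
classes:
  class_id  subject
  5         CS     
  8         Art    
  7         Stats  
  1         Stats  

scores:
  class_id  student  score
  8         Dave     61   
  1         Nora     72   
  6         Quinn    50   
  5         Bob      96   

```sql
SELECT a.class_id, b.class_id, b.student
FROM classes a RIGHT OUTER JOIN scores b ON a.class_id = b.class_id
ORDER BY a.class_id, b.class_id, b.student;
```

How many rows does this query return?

RIGHT JOIN keeps every row from `scores`; unmatched rows get NULL for `classes`'s columns.
Matching on a.class_id = b.class_id.
Matched pairs: 3; unmatched b rows kept: 1.
Total: 3 matched + 1 padded = 4 rows.

4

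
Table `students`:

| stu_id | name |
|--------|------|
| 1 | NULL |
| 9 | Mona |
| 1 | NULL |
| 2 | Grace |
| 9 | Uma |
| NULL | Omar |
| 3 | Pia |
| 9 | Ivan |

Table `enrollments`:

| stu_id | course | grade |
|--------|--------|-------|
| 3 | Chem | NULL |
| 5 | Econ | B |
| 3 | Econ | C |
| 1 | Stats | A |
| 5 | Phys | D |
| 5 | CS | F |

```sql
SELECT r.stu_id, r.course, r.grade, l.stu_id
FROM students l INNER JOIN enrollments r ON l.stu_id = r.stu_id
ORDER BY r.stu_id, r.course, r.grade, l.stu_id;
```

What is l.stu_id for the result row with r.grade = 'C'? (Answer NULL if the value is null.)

INNER JOIN keeps only pairs where the ON condition holds.
Matching on l.stu_id = r.stu_id. A NULL in a compared column never satisfies the condition.
- l (stu_id=1) pairs with 1 row(s) of r.
- l (stu_id=9) has no partner → excluded.
- l (stu_id=1) pairs with 1 row(s) of r.
- l (stu_id=2) has no partner → excluded.
- l (stu_id=9) has no partner → excluded.
- l (stu_id=NULL) has no partner → excluded.
- l (stu_id=3) pairs with 2 row(s) of r.
- l (stu_id=9) has no partner → excluded.

3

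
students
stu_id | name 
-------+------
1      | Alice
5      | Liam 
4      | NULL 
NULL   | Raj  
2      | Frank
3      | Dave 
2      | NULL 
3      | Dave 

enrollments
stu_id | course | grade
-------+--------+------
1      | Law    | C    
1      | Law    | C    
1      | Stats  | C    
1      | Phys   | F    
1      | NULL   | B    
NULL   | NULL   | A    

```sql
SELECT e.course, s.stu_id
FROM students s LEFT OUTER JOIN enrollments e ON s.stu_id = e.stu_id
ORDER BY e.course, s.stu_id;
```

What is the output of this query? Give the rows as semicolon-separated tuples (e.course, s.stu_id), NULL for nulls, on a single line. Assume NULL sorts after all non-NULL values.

(Law, 1); (Law, 1); (Phys, 1); (Stats, 1); (NULL, 1); (NULL, 2); (NULL, 2); (NULL, 3); (NULL, 3); (NULL, 4); (NULL, 5); (NULL, NULL)

LEFT JOIN keeps every row from `students`; unmatched rows get NULL for `enrollments`'s columns.
Matching on s.stu_id = e.stu_id. A NULL in a compared column never satisfies the condition.
- stu_id=1: 5 matching e row(s), so 5 row(s) emitted.
- stu_id=5: no e row matches, row kept with e columns NULL.
- stu_id=4: no e row matches, row kept with e columns NULL.
- stu_id=NULL: no e row matches, row kept with e columns NULL.
- stu_id=2: no e row matches, row kept with e columns NULL.
- stu_id=3: no e row matches, row kept with e columns NULL.
- stu_id=2: no e row matches, row kept with e columns NULL.
- stu_id=3: no e row matches, row kept with e columns NULL.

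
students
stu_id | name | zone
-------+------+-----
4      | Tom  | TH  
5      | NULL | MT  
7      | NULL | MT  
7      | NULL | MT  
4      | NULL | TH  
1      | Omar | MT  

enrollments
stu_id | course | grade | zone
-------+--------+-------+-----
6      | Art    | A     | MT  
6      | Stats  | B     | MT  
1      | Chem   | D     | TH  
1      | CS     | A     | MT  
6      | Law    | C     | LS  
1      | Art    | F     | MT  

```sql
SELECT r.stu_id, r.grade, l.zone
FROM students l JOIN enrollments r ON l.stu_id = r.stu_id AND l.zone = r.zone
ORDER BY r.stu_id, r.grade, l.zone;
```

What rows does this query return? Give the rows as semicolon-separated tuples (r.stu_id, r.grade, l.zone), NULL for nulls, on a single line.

(1, A, MT); (1, F, MT)

INNER JOIN keeps only pairs where the ON condition holds.
Matching on l.stu_id = r.stu_id AND l.zone = r.zone.
Matched pairs: 2.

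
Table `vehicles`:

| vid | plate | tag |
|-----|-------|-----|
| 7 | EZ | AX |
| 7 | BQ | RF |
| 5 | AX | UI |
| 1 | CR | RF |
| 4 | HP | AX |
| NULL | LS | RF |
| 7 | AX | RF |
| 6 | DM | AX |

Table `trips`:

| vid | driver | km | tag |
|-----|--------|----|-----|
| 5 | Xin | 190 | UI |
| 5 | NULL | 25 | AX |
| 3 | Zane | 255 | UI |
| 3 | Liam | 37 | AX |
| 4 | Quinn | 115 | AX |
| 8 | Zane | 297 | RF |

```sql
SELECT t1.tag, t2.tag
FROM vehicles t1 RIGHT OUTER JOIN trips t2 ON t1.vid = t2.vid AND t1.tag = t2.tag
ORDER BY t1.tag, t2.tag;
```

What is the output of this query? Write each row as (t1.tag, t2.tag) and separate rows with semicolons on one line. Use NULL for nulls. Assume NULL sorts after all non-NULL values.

RIGHT JOIN keeps every row from `trips`; unmatched rows get NULL for `vehicles`'s columns.
Matching on t1.vid = t2.vid AND t1.tag = t2.tag. A NULL in a compared column never satisfies the condition.
Matched pairs: 2; unmatched t2 rows kept: 4.

(AX, AX); (UI, UI); (NULL, AX); (NULL, AX); (NULL, RF); (NULL, UI)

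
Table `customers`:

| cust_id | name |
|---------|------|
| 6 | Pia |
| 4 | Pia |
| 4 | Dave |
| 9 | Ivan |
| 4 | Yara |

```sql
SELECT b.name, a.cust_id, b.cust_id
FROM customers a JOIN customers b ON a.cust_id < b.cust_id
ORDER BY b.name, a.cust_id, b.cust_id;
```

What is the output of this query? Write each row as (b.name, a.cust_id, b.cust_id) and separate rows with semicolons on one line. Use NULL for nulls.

INNER JOIN keeps only pairs where the ON condition holds.
Matching on a.cust_id < b.cust_id.
- a (cust_id=6) pairs with 1 row(s) of b.
- a (cust_id=4) pairs with 2 row(s) of b.
- a (cust_id=4) pairs with 2 row(s) of b.
- a (cust_id=9) has no partner → excluded.
- a (cust_id=4) pairs with 2 row(s) of b.
After projecting and ordering:
b.name | a.cust_id | b.cust_id
Ivan | 4 | 9
Ivan | 4 | 9
Ivan | 4 | 9
Ivan | 6 | 9
Pia | 4 | 6
Pia | 4 | 6
Pia | 4 | 6

(Ivan, 4, 9); (Ivan, 4, 9); (Ivan, 4, 9); (Ivan, 6, 9); (Pia, 4, 6); (Pia, 4, 6); (Pia, 4, 6)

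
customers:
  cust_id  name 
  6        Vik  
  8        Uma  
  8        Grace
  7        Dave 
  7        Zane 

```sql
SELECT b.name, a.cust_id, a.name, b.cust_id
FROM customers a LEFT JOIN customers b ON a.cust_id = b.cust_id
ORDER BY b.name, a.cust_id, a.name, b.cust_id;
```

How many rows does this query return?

9

LEFT JOIN keeps every row from `customers a`; unmatched rows get NULL for `customers b`'s columns.
Matching on a.cust_id = b.cust_id.
Matched pairs: 9; unmatched a rows kept: 0.
Total: 9 rows.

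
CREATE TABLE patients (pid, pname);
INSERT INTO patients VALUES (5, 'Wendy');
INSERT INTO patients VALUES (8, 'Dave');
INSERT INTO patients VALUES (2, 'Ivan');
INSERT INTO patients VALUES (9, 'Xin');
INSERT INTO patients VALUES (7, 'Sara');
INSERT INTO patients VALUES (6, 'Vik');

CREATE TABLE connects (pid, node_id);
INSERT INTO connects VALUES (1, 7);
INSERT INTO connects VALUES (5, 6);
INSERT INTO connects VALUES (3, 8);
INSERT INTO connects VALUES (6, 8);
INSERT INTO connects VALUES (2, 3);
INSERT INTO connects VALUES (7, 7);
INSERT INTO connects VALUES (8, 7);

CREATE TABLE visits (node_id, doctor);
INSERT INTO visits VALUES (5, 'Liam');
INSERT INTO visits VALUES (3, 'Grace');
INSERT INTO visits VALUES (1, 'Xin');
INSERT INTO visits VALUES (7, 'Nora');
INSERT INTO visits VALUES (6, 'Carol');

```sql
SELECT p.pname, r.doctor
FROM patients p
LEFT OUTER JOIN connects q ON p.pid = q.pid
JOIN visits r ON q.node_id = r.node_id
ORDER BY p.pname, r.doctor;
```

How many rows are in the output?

4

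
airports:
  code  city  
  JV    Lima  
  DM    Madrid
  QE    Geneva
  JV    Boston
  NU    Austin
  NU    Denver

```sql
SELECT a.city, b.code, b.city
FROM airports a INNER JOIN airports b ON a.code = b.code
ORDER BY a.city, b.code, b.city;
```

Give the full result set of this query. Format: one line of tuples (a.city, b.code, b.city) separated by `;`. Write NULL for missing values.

INNER JOIN keeps only pairs where the ON condition holds.
Matching on a.code = b.code.
- code=JV: 2 matching b row(s), so 2 row(s) emitted.
- code=DM: 1 matching b row(s), so 1 row(s) emitted.
- code=QE: 1 matching b row(s), so 1 row(s) emitted.
- code=JV: 2 matching b row(s), so 2 row(s) emitted.
- code=NU: 2 matching b row(s), so 2 row(s) emitted.
- code=NU: 2 matching b row(s), so 2 row(s) emitted.
After projecting and ordering:
a.city | b.code | b.city
Austin | NU | Austin
Austin | NU | Denver
Boston | JV | Boston
Boston | JV | Lima
Denver | NU | Austin
Denver | NU | Denver
Geneva | QE | Geneva
Lima | JV | Boston
Lima | JV | Lima
Madrid | DM | Madrid

(Austin, NU, Austin); (Austin, NU, Denver); (Boston, JV, Boston); (Boston, JV, Lima); (Denver, NU, Austin); (Denver, NU, Denver); (Geneva, QE, Geneva); (Lima, JV, Boston); (Lima, JV, Lima); (Madrid, DM, Madrid)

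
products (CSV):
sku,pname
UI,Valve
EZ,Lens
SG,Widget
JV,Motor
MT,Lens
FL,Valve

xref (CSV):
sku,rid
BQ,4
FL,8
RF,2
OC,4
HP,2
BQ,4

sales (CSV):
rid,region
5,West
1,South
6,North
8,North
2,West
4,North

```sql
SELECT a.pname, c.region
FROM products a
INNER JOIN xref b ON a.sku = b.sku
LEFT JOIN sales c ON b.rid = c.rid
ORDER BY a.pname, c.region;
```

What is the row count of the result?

Evaluate left to right. First `products a INNER JOIN xref b` on sku: 1 row(s).
Then LEFT JOIN `sales c` on rid: each of those 1 rows is kept; rows whose b.rid has no match in c get NULL for c's columns.
Result: 1 row(s).

1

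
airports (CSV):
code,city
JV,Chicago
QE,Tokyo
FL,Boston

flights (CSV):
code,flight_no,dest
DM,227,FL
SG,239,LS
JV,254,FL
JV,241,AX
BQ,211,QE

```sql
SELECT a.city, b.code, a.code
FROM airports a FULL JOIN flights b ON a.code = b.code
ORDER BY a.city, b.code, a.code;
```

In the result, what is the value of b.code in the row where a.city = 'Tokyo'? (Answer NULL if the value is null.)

NULL

FULL OUTER JOIN keeps every row from both sides; unmatched rows get NULL for the other side's columns.
Matching on a.code = b.code.
- code=JV: 2 matching b row(s), so 2 row(s) emitted.
- code=QE: no b row matches, row kept with b columns NULL.
- code=FL: no b row matches, row kept with b columns NULL.
- 3 b row(s) had no a match → kept, a columns NULL.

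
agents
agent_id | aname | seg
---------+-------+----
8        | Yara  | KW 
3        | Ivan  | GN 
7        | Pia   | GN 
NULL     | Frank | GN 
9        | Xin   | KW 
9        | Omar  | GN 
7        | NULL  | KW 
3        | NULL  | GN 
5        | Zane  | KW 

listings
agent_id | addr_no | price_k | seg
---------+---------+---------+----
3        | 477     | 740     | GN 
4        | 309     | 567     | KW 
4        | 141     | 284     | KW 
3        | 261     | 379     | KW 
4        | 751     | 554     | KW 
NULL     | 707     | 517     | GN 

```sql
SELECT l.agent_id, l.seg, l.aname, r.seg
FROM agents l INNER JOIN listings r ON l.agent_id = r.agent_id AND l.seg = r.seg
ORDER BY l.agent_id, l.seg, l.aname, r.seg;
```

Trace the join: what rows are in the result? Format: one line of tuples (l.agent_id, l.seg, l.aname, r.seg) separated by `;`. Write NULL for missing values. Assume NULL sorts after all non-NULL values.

INNER JOIN keeps only pairs where the ON condition holds.
Matching on l.agent_id = r.agent_id AND l.seg = r.seg. A NULL in a compared column never satisfies the condition.
Matched pairs: 2.

(3, GN, Ivan, GN); (3, GN, NULL, GN)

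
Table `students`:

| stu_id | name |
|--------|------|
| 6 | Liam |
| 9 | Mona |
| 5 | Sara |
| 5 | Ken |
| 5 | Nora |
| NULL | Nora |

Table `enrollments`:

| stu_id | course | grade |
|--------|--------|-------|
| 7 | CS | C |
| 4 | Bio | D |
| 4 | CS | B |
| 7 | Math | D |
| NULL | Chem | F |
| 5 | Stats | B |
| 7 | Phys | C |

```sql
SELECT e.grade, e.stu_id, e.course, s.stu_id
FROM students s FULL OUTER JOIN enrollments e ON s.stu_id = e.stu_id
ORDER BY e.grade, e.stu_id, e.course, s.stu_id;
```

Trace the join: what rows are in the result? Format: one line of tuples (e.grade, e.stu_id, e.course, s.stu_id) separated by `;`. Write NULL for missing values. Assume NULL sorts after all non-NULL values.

FULL OUTER JOIN keeps every row from both sides; unmatched rows get NULL for the other side's columns.
Matching on s.stu_id = e.stu_id. A NULL in a compared column never satisfies the condition.
- s row (stu_id=6): no match → kept, e columns NULL.
- s row (stu_id=9): no match → kept, e columns NULL.
- s row (stu_id=5): matches 1 e row(s) → 1 output row(s).
- s row (stu_id=5): matches 1 e row(s) → 1 output row(s).
- s row (stu_id=5): matches 1 e row(s) → 1 output row(s).
- s row (stu_id=NULL): no match → kept, e columns NULL.
- 6 e row(s) had no s match → kept, s columns NULL.

(B, 4, CS, NULL); (B, 5, Stats, 5); (B, 5, Stats, 5); (B, 5, Stats, 5); (C, 7, CS, NULL); (C, 7, Phys, NULL); (D, 4, Bio, NULL); (D, 7, Math, NULL); (F, NULL, Chem, NULL); (NULL, NULL, NULL, 6); (NULL, NULL, NULL, 9); (NULL, NULL, NULL, NULL)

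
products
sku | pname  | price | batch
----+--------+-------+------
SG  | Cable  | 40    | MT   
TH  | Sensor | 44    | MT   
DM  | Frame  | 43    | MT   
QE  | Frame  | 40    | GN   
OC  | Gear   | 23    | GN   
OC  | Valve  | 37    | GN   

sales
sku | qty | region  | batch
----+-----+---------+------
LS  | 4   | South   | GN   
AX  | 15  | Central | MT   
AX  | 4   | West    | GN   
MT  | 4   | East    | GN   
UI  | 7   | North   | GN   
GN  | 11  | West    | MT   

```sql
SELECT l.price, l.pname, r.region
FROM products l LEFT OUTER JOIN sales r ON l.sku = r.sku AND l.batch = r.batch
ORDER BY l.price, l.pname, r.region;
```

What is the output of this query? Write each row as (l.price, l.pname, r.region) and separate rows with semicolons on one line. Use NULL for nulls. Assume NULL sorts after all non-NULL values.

(23, Gear, NULL); (37, Valve, NULL); (40, Cable, NULL); (40, Frame, NULL); (43, Frame, NULL); (44, Sensor, NULL)

LEFT JOIN keeps every row from `products`; unmatched rows get NULL for `sales`'s columns.
Matching on l.sku = r.sku AND l.batch = r.batch.
Matched pairs: 0; unmatched l rows kept: 6.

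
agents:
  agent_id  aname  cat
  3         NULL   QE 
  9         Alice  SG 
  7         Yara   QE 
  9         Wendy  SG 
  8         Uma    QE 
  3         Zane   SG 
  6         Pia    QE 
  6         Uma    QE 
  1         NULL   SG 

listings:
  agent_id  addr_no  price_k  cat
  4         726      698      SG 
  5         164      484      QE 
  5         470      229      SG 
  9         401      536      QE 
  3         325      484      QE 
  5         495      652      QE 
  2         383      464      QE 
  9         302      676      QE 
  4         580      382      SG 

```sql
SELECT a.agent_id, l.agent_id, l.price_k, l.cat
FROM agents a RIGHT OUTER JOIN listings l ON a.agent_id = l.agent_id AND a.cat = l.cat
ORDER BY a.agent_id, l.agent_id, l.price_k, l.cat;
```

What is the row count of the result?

9

RIGHT JOIN keeps every row from `listings`; unmatched rows get NULL for `agents`'s columns.
Matching on a.agent_id = l.agent_id AND a.cat = l.cat.
- a[0] agent_id=3, cat=QE → 1 match(es) in l → 1 row(s).
- a[1] agent_id=9, cat=SG → no match.
- a[2] agent_id=7, cat=QE → no match.
- a[3] agent_id=9, cat=SG → no match.
- a[4] agent_id=8, cat=QE → no match.
- a[5] agent_id=3, cat=SG → no match.
- a[6] agent_id=6, cat=QE → no match.
- a[7] agent_id=6, cat=QE → no match.
- a[8] agent_id=1, cat=SG → no match.
- plus 8 unmatched l row(s), each kept with NULL a columns.
Total: 1 matched + 8 padded = 9 rows.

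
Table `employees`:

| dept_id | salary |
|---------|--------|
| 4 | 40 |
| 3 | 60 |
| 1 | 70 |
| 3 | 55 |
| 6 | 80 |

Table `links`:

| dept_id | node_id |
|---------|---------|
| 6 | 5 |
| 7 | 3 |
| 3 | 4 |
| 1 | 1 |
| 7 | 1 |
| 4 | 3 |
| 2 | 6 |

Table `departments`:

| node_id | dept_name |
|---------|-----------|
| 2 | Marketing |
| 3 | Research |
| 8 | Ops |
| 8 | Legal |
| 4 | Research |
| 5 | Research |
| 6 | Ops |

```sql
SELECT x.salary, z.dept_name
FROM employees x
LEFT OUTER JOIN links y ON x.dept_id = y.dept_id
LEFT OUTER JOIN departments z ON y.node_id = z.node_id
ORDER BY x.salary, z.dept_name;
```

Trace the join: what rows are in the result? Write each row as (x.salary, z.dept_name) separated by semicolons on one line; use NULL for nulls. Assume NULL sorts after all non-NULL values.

(40, Research); (55, Research); (60, Research); (70, NULL); (80, Research)

Evaluate left to right. First `employees x LEFT JOIN links y` on dept_id: 5 row(s).
Then LEFT JOIN `departments z` on node_id: each of those 5 rows is kept; rows whose y.node_id has no match in z get NULL for z's columns.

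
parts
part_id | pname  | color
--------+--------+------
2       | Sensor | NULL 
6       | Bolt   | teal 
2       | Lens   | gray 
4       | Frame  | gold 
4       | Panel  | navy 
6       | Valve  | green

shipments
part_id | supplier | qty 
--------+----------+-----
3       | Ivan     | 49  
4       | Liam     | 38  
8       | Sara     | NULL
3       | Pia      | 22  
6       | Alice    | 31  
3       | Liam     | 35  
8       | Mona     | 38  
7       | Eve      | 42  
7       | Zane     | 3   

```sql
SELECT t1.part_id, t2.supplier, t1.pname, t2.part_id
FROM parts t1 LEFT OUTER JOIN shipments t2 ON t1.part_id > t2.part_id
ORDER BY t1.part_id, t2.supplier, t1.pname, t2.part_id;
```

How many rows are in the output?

16

LEFT JOIN keeps every row from `parts`; unmatched rows get NULL for `shipments`'s columns.
Matching on t1.part_id > t2.part_id.
- t1 row (part_id=2): no match → kept, t2 columns NULL.
- t1 row (part_id=6): matches 4 t2 row(s) → 4 output row(s).
- t1 row (part_id=2): no match → kept, t2 columns NULL.
- t1 row (part_id=4): matches 3 t2 row(s) → 3 output row(s).
- t1 row (part_id=4): matches 3 t2 row(s) → 3 output row(s).
- t1 row (part_id=6): matches 4 t2 row(s) → 4 output row(s).
Total: 14 matched + 2 padded = 16 rows.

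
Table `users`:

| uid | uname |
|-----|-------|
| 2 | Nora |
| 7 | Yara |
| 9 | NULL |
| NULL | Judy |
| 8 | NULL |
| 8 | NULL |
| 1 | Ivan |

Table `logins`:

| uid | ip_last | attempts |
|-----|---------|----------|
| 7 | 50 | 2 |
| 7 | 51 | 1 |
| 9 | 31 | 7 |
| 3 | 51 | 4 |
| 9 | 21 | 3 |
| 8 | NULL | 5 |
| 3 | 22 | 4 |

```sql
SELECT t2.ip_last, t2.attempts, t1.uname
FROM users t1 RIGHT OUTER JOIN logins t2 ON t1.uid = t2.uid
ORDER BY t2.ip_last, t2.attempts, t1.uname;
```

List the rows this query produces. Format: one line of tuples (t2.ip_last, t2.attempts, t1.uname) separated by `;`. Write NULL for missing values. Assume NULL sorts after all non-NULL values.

(21, 3, NULL); (22, 4, NULL); (31, 7, NULL); (50, 2, Yara); (51, 1, Yara); (51, 4, NULL); (NULL, 5, NULL); (NULL, 5, NULL)

RIGHT JOIN keeps every row from `logins`; unmatched rows get NULL for `users`'s columns.
Matching on t1.uid = t2.uid. A NULL in a compared column never satisfies the condition.
Matched pairs: 6; unmatched t2 rows kept: 2.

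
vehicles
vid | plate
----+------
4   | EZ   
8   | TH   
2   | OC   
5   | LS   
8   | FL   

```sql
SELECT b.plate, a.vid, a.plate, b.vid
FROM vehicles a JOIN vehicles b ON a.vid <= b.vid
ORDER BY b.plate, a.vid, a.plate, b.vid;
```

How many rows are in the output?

16

INNER JOIN keeps only pairs where the ON condition holds.
Matching on a.vid <= b.vid.
Matched pairs: 16.
Total: 16 rows.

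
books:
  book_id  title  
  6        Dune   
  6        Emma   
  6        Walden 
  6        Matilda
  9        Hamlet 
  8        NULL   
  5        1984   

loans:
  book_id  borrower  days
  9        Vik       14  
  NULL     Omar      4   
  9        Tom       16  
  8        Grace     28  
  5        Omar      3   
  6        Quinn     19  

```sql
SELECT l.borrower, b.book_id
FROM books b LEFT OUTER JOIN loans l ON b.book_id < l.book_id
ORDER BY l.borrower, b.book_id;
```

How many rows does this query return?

LEFT JOIN keeps every row from `books`; unmatched rows get NULL for `loans`'s columns.
Matching on b.book_id < l.book_id. A NULL in a compared column never satisfies the condition.
- book_id=6: 3 matching l row(s), so 3 row(s) emitted.
- book_id=6: 3 matching l row(s), so 3 row(s) emitted.
- book_id=6: 3 matching l row(s), so 3 row(s) emitted.
- book_id=6: 3 matching l row(s), so 3 row(s) emitted.
- book_id=9: no l row matches, row kept with l columns NULL.
- book_id=8: 2 matching l row(s), so 2 row(s) emitted.
- book_id=5: 4 matching l row(s), so 4 row(s) emitted.
Total: 18 matched + 1 padded = 19 rows.

19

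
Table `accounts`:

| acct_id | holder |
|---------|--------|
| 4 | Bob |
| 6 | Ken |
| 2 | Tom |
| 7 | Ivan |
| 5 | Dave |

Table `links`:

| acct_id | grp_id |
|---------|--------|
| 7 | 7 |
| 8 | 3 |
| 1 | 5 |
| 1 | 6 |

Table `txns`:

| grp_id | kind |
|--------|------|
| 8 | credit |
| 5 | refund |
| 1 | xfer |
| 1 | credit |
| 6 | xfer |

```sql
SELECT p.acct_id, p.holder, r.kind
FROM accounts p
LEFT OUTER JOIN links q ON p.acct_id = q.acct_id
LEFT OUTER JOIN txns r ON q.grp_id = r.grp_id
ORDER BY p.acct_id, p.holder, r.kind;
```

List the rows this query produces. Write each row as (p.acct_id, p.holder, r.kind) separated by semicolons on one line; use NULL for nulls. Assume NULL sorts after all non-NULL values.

Evaluate left to right. First `accounts p LEFT JOIN links q` on acct_id: 5 row(s).
Then LEFT JOIN `txns r` on grp_id: each of those 5 rows is kept; rows whose q.grp_id has no match in r get NULL for r's columns.

(2, Tom, NULL); (4, Bob, NULL); (5, Dave, NULL); (6, Ken, NULL); (7, Ivan, NULL)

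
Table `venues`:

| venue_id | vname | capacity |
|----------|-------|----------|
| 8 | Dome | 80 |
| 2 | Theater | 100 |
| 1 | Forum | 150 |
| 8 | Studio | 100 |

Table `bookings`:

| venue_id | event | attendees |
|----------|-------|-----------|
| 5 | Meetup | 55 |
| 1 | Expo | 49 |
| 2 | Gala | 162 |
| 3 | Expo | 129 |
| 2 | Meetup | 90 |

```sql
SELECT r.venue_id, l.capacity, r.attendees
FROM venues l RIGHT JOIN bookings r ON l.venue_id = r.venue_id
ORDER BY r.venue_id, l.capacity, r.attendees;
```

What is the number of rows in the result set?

RIGHT JOIN keeps every row from `bookings`; unmatched rows get NULL for `venues`'s columns.
Matching on l.venue_id = r.venue_id.
Matched pairs: 3; unmatched r rows kept: 2.
Total: 3 matched + 2 padded = 5 rows.

5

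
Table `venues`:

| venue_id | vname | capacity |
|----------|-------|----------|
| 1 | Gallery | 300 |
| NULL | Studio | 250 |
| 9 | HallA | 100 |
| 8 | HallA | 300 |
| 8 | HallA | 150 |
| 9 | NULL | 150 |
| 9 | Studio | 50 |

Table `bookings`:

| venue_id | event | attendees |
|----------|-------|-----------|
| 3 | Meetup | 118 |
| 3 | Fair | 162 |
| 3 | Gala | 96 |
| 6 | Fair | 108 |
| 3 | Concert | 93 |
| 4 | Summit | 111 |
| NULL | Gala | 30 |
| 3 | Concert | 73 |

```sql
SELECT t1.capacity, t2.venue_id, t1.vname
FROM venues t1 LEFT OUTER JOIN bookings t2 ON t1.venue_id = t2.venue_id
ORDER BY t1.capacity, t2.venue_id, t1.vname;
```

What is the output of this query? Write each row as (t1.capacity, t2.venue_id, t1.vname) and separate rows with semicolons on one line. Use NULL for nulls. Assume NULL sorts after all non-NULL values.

LEFT JOIN keeps every row from `venues`; unmatched rows get NULL for `bookings`'s columns.
Matching on t1.venue_id = t2.venue_id. A NULL in a compared column never satisfies the condition.
Matched pairs: 0; unmatched t1 rows kept: 7.

(50, NULL, Studio); (100, NULL, HallA); (150, NULL, HallA); (150, NULL, NULL); (250, NULL, Studio); (300, NULL, Gallery); (300, NULL, HallA)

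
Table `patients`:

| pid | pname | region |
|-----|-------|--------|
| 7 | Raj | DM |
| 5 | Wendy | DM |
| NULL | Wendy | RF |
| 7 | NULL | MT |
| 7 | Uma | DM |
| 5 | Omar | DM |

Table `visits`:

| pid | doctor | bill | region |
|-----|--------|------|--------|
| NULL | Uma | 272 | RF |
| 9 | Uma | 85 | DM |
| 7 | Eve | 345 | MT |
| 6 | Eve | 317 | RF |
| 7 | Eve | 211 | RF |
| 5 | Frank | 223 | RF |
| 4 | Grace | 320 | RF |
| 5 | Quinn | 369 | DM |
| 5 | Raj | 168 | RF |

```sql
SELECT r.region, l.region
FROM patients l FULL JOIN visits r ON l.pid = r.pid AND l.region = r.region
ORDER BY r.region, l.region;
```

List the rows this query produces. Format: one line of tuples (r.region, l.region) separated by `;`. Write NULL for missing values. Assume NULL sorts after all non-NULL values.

(DM, DM); (DM, DM); (DM, NULL); (MT, MT); (RF, NULL); (RF, NULL); (RF, NULL); (RF, NULL); (RF, NULL); (RF, NULL); (NULL, DM); (NULL, DM); (NULL, RF)

FULL OUTER JOIN keeps every row from both sides; unmatched rows get NULL for the other side's columns.
Matching on l.pid = r.pid AND l.region = r.region. A NULL in a compared column never satisfies the condition.
Matched pairs: 3; unmatched l rows kept: 3; unmatched r rows kept: 7.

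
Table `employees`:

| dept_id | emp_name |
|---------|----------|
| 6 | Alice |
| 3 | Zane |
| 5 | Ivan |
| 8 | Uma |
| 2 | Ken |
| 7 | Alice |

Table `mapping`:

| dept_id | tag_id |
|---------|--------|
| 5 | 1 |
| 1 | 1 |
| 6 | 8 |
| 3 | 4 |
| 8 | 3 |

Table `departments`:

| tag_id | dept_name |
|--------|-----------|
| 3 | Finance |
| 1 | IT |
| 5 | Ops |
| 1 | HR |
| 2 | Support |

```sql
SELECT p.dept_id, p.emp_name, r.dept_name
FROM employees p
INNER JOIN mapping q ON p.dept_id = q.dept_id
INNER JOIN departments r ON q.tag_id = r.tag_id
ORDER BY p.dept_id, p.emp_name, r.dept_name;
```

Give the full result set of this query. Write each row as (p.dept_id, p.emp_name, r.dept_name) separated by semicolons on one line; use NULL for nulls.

(5, Ivan, HR); (5, Ivan, IT); (8, Uma, Finance)

Step 1 — p INNER JOIN q on dept_id → 4 row(s).
Then INNER JOIN `departments r` on tag_id: keep only rows whose q.tag_id appears in r.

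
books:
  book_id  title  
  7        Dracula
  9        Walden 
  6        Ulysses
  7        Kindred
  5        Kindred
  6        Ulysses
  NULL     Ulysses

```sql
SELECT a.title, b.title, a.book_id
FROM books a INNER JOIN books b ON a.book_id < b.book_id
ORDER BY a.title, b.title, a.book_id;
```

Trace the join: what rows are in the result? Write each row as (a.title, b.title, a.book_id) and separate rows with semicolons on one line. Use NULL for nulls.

(Dracula, Walden, 7); (Kindred, Dracula, 5); (Kindred, Kindred, 5); (Kindred, Ulysses, 5); (Kindred, Ulysses, 5); (Kindred, Walden, 5); (Kindred, Walden, 7); (Ulysses, Dracula, 6); (Ulysses, Dracula, 6); (Ulysses, Kindred, 6); (Ulysses, Kindred, 6); (Ulysses, Walden, 6); (Ulysses, Walden, 6)

INNER JOIN keeps only pairs where the ON condition holds.
Matching on a.book_id < b.book_id. A NULL in a compared column never satisfies the condition.
- a (book_id=7) pairs with 1 row(s) of b.
- a (book_id=9) has no partner → excluded.
- a (book_id=6) pairs with 3 row(s) of b.
- a (book_id=7) pairs with 1 row(s) of b.
- a (book_id=5) pairs with 5 row(s) of b.
- a (book_id=6) pairs with 3 row(s) of b.
- a (book_id=NULL) has no partner → excluded.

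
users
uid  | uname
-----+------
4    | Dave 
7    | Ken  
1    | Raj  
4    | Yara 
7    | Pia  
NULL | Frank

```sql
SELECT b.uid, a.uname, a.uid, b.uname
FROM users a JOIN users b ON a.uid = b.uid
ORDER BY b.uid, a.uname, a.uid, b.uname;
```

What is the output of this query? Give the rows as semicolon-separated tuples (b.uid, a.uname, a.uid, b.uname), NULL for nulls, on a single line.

(1, Raj, 1, Raj); (4, Dave, 4, Dave); (4, Dave, 4, Yara); (4, Yara, 4, Dave); (4, Yara, 4, Yara); (7, Ken, 7, Ken); (7, Ken, 7, Pia); (7, Pia, 7, Ken); (7, Pia, 7, Pia)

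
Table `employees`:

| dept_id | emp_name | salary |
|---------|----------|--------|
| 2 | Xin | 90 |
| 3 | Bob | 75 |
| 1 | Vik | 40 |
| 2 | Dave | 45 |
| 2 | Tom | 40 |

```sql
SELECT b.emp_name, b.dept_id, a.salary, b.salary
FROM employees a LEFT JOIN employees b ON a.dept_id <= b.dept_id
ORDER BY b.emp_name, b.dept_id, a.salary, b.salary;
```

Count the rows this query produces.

18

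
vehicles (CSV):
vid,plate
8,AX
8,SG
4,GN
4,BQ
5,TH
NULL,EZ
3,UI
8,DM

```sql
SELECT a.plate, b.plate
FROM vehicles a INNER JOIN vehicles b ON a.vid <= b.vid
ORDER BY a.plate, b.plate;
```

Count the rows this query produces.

32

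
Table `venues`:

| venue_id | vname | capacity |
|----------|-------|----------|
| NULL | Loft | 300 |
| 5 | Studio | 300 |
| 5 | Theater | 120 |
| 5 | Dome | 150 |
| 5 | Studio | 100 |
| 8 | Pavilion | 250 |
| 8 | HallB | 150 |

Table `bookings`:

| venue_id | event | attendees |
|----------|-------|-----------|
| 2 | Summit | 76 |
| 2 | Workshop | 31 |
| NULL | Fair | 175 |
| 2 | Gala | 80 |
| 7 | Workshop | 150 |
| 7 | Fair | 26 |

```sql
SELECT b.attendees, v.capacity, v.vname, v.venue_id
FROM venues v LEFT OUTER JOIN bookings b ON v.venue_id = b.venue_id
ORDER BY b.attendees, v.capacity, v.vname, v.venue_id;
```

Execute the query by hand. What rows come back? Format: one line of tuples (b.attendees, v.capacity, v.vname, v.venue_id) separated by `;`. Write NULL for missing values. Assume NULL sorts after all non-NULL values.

LEFT JOIN keeps every row from `venues`; unmatched rows get NULL for `bookings`'s columns.
Matching on v.venue_id = b.venue_id. A NULL in a compared column never satisfies the condition.
- v (venue_id=NULL) has no partner → padded with NULL.
- v (venue_id=5) has no partner → padded with NULL.
- v (venue_id=5) has no partner → padded with NULL.
- v (venue_id=5) has no partner → padded with NULL.
- v (venue_id=5) has no partner → padded with NULL.
- v (venue_id=8) has no partner → padded with NULL.
- v (venue_id=8) has no partner → padded with NULL.
After projecting and ordering:
b.attendees | v.capacity | v.vname | v.venue_id
NULL | 100 | Studio | 5
NULL | 120 | Theater | 5
NULL | 150 | Dome | 5
NULL | 150 | HallB | 8
NULL | 250 | Pavilion | 8
NULL | 300 | Loft | NULL
NULL | 300 | Studio | 5

(NULL, 100, Studio, 5); (NULL, 120, Theater, 5); (NULL, 150, Dome, 5); (NULL, 150, HallB, 8); (NULL, 250, Pavilion, 8); (NULL, 300, Loft, NULL); (NULL, 300, Studio, 5)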